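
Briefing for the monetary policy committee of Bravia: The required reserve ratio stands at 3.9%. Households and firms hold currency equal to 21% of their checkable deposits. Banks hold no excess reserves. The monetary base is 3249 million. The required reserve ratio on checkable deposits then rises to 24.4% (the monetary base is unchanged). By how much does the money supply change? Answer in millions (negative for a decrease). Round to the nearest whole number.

Initially m₁ = (1 + 0.21) / (0.039 + 0.21) ≈ 4.85944, so M₁ = 4.85944 × 3249 ≈ 15788.3206 million.
After the change m₂ = (1 + 0.21) / (0.244 + 0.21) ≈ 2.66520, so M₂ = 2.66520 × 3249 = 8659.2348 million.
ΔM = M₂ − M₁ = 8659.2348 − 15788.3206 = -7129.0858 million.

-7129 million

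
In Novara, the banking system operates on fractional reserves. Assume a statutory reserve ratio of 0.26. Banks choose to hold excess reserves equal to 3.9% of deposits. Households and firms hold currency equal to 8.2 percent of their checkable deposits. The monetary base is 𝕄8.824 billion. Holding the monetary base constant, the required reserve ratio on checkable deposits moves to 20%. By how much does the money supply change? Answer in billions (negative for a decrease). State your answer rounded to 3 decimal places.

𝕄4.684 billion

Initially m₁ = (1 + 0.082) / (0.26 + 0.039 + 0.082) ≈ 2.83990, so M₁ = 2.83990 × 8.824 ≈ 25.0593 billion.
After the change m₂ = (1 + 0.082) / (0.2 + 0.039 + 0.082) ≈ 3.37072, so M₂ = 3.37072 × 8.824 ≈ 29.7432 billion.
ΔM = M₂ − M₁ = 29.7432 − 25.0593 = 4.6839 billion.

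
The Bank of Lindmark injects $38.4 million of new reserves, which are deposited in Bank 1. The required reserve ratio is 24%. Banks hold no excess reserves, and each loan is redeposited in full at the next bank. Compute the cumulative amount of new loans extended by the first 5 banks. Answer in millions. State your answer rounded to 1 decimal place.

$90.8 million

Bank i lends (1 − rr)^i of the original deposit: Bank 1 lends 38.4·0.7600 = 29.1840, Bank 2 lends 38.4·0.7600² ≈ 22.1798, and so on.
Summing a geometric series: total = 38.4·[0.7600·(1 − 0.7600^5) / (1 − 0.7600)] ≈ 90.7680 million.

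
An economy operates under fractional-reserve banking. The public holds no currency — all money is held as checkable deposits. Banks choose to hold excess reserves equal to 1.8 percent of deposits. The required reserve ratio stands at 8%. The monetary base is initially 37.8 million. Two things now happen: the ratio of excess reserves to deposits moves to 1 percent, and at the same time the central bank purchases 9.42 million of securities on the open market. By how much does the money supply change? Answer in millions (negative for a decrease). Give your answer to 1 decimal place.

139.0 million

Before: m₁ = 1 / (0.08 + 0.018) ≈ 10.2041, MB₁ = 37.8, so M₁ = 10.2041 × 37.8 ≈ 385.715 million.
After: m₂ = 1 / (0.08 + 0.01) ≈ 11.1111, MB₂ = 37.8 + 9.42 = 47.22, so M₂ = 11.1111 × 47.22 ≈ 524.6661 million.
ΔM = M₂ − M₁ = 524.6661 − 385.715 = 138.9511 million.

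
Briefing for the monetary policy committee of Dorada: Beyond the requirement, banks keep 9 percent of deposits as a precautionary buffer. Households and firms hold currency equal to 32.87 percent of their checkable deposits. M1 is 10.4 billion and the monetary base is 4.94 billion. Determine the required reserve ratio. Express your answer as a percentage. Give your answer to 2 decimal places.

Using m = M/MB = 10.4/4.94 ≈ 2.105263. Since m = (1 + c)/(c + rr + e), the denominator satisfies c + rr + e = (1 + c)/m = (1 + 0.3287) / 2.105263 ≈ 0.631133.
With c = 0.3287 and e = 0.09, the required reserve ratio is 0.631133 − 0.3287 − 0.09 = 0.212433.

21.24%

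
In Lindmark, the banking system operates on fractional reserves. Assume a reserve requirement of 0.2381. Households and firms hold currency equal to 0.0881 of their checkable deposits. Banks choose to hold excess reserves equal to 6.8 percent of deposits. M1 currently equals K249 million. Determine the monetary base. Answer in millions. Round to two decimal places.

K90.21 million

The money multiplier is m = (1 + c) / (rr + e + c) = (1 + 0.0881) / (0.2381 + 0.068 + 0.0881) ≈ 2.760274.
MB = M / m = 249 / 2.760274 ≈ 90.2084 million.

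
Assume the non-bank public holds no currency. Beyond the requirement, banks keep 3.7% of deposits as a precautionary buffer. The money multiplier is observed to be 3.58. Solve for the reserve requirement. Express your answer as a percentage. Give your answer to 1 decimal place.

24.2%

Using m = 3.58. Since m = (1 + c)/(c + rr + e), the denominator satisfies c + rr + e = (1 + c)/m = (1 + 0) / 3.58 ≈ 0.279330.
With c = 0 and e = 0.037, the reserve requirement is 0.279330 − 0 − 0.037 = 0.24233.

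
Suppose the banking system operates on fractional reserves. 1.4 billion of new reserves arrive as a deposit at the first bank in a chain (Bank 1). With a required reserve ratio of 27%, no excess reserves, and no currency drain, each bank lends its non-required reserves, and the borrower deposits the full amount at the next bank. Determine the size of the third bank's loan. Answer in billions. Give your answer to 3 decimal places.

Each bank lends a fraction (1 − rr) = 0.7300 of the deposit it receives, so Bank 3 receives 1.4·0.7300^2 and lends 1.4·0.7300^3 ≈ 0.5446 billion.

0.545 billion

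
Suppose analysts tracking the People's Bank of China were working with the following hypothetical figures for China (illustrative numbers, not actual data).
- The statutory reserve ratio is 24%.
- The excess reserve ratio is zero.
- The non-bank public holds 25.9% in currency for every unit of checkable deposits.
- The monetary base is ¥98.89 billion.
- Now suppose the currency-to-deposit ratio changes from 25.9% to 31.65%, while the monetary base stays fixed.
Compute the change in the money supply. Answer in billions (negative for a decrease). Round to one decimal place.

Initially m₁ = (1 + 0.259) / (0.24 + 0.259) ≈ 2.5230, so M₁ = 2.5230 × 98.89 ≈ 249.4995 billion.
After the change m₂ = (1 + 0.3165) / (0.24 + 0.3165) ≈ 2.3657, so M₂ = 2.3657 × 98.89 ≈ 233.9441 billion.
ΔM = M₂ − M₁ = 233.9441 − 249.4995 = -15.5554 billion.

-15.6 billion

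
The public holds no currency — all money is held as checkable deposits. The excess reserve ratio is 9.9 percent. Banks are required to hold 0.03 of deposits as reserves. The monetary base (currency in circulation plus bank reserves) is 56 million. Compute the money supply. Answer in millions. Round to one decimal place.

The money multiplier is m = 1 / (rr + e) = 1 / (0.03 + 0.099) ≈ 7.7519.
So M = m × MB = 7.7519 × 56 = 434.1064 million.

434.1 million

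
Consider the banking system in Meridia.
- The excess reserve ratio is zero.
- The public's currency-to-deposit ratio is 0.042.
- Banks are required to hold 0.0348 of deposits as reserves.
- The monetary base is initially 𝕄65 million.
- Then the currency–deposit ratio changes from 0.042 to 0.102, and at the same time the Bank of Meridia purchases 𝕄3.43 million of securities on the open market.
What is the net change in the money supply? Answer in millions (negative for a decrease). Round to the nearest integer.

Before: m₁ = (1 + 0.042) / (0.0348 + 0.042) ≈ 13.5677, MB₁ = 65, so M₁ = 13.5677 × 65 = 881.9005 million.
After: m₂ = (1 + 0.102) / (0.0348 + 0.102) ≈ 8.0556, MB₂ = 65 + 3.43 = 68.43, so M₂ = 8.0556 × 68.43 ≈ 551.2447 million.
ΔM = M₂ − M₁ = 551.2447 − 881.9005 = -330.6558 million.

-331 million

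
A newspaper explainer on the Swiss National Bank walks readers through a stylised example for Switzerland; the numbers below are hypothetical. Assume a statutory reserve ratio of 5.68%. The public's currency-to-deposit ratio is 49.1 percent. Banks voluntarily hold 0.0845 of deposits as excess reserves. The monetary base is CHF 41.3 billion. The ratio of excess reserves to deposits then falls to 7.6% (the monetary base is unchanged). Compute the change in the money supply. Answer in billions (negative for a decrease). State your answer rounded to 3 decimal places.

CHF 1.327 billion

Initially m₁ = (1 + 0.491) / (0.0568 + 0.0845 + 0.491) ≈ 2.358058, so M₁ = 2.358058 × 41.3 ≈ 97.3878 billion.
After the change m₂ = (1 + 0.491) / (0.0568 + 0.076 + 0.491) ≈ 2.390189, so M₂ = 2.390189 × 41.3 ≈ 98.7148 billion.
ΔM = M₂ − M₁ = 98.7148 − 97.3878 = 1.327 billion.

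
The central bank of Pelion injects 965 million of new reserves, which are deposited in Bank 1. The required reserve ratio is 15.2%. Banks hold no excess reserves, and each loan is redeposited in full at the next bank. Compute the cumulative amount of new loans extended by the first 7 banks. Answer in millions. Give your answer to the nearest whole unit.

3686 million

Bank i lends (1 − rr)^i of the original deposit: Bank 1 lends 965·0.8480 = 818.3200, Bank 2 lends 965·0.8480² ≈ 693.9354, and so on.
Summing a geometric series: total = 965·[0.8480·(1 − 0.8480^7) / (1 − 0.8480)] ≈ 3686.0249 million.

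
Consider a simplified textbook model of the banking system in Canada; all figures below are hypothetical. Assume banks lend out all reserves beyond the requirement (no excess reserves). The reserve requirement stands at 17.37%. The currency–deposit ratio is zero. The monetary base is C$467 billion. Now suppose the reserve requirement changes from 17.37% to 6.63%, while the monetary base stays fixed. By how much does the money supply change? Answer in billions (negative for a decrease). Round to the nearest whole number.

Initially m₁ = 1 / (0.1737) ≈ 5.7571, so M₁ = 5.7571 × 467 = 2688.5657 billion.
After the change m₂ = 1 / (0.0663) ≈ 15.0830, so M₂ = 15.0830 × 467 = 7043.761 billion.
ΔM = M₂ − M₁ = 7043.761 − 2688.5657 = 4355.1953 billion.

C$4355 billion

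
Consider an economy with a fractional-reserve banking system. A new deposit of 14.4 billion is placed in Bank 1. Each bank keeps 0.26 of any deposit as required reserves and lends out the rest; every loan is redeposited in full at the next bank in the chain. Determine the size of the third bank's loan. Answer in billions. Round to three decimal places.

Each bank lends a fraction (1 − rr) = 0.7400 of the deposit it receives, so Bank 3 receives 14.4·0.7400^2 and lends 14.4·0.7400^3 ≈ 5.8352 billion.

5.835 billion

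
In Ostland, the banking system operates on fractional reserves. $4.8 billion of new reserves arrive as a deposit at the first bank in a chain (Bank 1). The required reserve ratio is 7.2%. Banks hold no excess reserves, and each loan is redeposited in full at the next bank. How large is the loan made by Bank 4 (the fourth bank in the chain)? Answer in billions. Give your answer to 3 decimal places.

Each bank lends a fraction (1 − rr) = 0.9280 of the deposit it receives, so Bank 4 receives 4.8·0.9280^3 and lends 4.8·0.9280^4 ≈ 3.5599 billion.

$3.560 billion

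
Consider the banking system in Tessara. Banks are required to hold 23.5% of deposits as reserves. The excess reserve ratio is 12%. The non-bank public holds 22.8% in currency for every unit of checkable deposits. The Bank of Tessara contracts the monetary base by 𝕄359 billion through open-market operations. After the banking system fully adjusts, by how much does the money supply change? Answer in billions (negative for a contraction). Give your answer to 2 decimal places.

-756.18 billion

The money multiplier is m = (1 + c) / (rr + e + c) = (1 + 0.228) / (0.235 + 0.12 + 0.228) ≈ 2.106346.
The sale removes 359 billion of base, so ΔM = m × ΔMB = 2.106346 × (−359) ≈ -756.1782 billion.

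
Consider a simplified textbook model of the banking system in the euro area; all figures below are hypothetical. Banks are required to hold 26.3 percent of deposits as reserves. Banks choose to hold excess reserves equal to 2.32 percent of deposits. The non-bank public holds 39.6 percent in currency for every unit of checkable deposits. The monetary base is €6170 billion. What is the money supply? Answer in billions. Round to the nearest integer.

The money multiplier is m = (1 + c) / (rr + e + c) = (1 + 0.396) / (0.263 + 0.0232 + 0.396) ≈ 2.04632.
So M = m × MB = 2.04632 × 6170 = 12625.7944 billion.

€12626 billion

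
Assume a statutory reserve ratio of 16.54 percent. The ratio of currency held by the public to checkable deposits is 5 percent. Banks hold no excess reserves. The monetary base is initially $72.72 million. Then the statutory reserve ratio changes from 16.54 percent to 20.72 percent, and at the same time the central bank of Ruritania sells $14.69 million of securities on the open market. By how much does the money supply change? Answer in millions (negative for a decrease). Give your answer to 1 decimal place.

Before: m₁ = (1 + 0.05) / (0.1654 + 0.05) ≈ 4.8747, MB₁ = 72.72, so M₁ = 4.8747 × 72.72 ≈ 354.4882 million.
After: m₂ = (1 + 0.05) / (0.2072 + 0.05) ≈ 4.0824, MB₂ = 72.72 − 14.69 = 58.03, so M₂ = 4.0824 × 58.03 ≈ 236.9017 million.
ΔM = M₂ − M₁ = 236.9017 − 354.4882 = -117.5865 million.

-117.6 million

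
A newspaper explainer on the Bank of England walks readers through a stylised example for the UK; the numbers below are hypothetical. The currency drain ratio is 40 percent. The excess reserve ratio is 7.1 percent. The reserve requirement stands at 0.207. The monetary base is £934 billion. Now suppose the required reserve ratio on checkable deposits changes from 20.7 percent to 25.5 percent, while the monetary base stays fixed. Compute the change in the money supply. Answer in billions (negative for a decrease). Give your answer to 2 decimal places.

-127.51 billion

Initially m₁ = (1 + 0.4) / (0.207 + 0.071 + 0.4) ≈ 2.064897, so M₁ = 2.064897 × 934 ≈ 1928.6138 billion.
After the change m₂ = (1 + 0.4) / (0.255 + 0.071 + 0.4) ≈ 1.928375, so M₂ = 1.928375 × 934 ≈ 1801.1022 billion.
ΔM = M₂ − M₁ = 1801.1022 − 1928.6138 = -127.5116 billion.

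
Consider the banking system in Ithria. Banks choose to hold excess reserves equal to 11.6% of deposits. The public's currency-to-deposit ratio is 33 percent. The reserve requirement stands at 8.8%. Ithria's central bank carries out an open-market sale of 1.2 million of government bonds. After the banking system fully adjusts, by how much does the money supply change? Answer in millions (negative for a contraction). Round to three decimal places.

The money multiplier is m = (1 + c) / (rr + e + c) = (1 + 0.33) / (0.088 + 0.116 + 0.33) ≈ 2.49064.
The sale removes 1.2 million of base, so ΔM = m × ΔMB = 2.49064 × (−1.2) ≈ -2.9888 million.

-2.989 million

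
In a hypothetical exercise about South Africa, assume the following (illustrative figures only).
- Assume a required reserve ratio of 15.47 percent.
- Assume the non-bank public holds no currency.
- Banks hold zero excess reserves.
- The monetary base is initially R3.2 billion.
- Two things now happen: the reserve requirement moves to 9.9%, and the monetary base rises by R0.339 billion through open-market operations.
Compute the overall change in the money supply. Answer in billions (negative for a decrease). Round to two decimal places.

Before: m₁ = 1 / (0.1547) ≈ 6.4641, MB₁ = 3.2, so M₁ = 6.4641 × 3.2 ≈ 20.6851 billion.
After: m₂ = 1 / (0.099) ≈ 10.1010, MB₂ = 3.2 + 0.339 = 3.539, so M₂ = 10.1010 × 3.539 ≈ 35.7474 billion.
ΔM = M₂ − M₁ = 35.7474 − 20.6851 = 15.0623 billion.

R15.06 billion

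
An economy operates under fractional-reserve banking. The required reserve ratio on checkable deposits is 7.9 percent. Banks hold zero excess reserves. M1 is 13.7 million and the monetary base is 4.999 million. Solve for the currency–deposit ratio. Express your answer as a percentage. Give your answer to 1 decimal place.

Using m = M/MB = 13.7/4.999 ≈ 2.740548. From m = (1 + c)/(c + rr + e), rearranging gives 1 + c = m·(c + rr + e), so c·(1 − m) = m·(rr + e) − 1.
Hence c = [m·(rr + e) − 1]/(1 − m) = [2.740548 × (0.079 + 0) − 1] / (1 − 2.740548) ≈ 0.450144.

45.0%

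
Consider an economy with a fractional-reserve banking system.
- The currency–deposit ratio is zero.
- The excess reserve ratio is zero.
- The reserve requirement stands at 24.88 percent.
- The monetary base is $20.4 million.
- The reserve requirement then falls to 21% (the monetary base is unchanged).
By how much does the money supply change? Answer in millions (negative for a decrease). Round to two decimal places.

$15.15 million

Initially m₁ = 1 / (0.2488) ≈ 4.01929, so M₁ = 4.01929 × 20.4 ≈ 81.9935 million.
After the change m₂ = 1 / (0.21) ≈ 4.76190, so M₂ = 4.76190 × 20.4 ≈ 97.1428 million.
ΔM = M₂ − M₁ = 97.1428 − 81.9935 = 15.1493 million.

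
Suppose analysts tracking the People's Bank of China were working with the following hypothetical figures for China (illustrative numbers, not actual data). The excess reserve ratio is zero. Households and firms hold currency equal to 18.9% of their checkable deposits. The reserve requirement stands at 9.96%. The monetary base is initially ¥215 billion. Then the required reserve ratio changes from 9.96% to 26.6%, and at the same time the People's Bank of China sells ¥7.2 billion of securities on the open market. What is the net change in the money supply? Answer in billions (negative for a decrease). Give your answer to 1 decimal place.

Before: m₁ = (1 + 0.189) / (0.0996 + 0.189) ≈ 4.11989, MB₁ = 215, so M₁ = 4.11989 × 215 ≈ 885.7763 billion.
After: m₂ = (1 + 0.189) / (0.266 + 0.189) ≈ 2.61319, MB₂ = 215 − 7.2 = 207.8, so M₂ = 2.61319 × 207.8 ≈ 543.0209 billion.
ΔM = M₂ − M₁ = 543.0209 − 885.7763 = -342.7554 billion.

-342.8 billion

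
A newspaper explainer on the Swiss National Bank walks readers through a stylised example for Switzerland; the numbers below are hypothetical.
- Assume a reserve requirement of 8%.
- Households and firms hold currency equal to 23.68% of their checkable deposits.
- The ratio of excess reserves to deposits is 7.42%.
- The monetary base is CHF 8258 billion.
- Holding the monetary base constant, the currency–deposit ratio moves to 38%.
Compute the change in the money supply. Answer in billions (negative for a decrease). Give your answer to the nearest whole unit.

Initially m₁ = (1 + 0.2368) / (0.08 + 0.0742 + 0.2368) ≈ 3.16317, so M₁ = 3.16317 × 8258 ≈ 26121.4579 billion.
After the change m₂ = (1 + 0.38) / (0.08 + 0.0742 + 0.38) ≈ 2.58330, so M₂ = 2.58330 × 8258 = 21332.8914 billion.
ΔM = M₂ − M₁ = 21332.8914 − 26121.4579 = -4788.5665 billion.

-4789 billion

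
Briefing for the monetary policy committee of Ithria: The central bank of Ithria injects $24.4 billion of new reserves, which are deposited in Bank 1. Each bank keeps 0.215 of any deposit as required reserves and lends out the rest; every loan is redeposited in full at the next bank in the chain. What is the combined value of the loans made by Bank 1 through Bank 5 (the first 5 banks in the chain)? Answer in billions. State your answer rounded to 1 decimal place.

$62.5 billion

Bank i lends (1 − rr)^i of the original deposit: Bank 1 lends 24.4·0.7850 = 19.1540, Bank 2 lends 24.4·0.7850² ≈ 15.0359, and so on.
Summing a geometric series: total = 24.4·[0.7850·(1 − 0.7850^5) / (1 − 0.7850)] ≈ 62.5320 billion.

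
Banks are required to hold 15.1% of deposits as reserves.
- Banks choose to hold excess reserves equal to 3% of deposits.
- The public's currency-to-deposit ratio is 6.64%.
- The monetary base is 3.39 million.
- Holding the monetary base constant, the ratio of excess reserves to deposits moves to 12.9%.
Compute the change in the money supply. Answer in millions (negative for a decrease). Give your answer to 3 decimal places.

Initially m₁ = (1 + 0.0664) / (0.151 + 0.03 + 0.0664) ≈ 4.31043, so M₁ = 4.31043 × 3.39 ≈ 14.6124 million.
After the change m₂ = (1 + 0.0664) / (0.151 + 0.129 + 0.0664) ≈ 3.07852, so M₂ = 3.07852 × 3.39 ≈ 10.4362 million.
ΔM = M₂ − M₁ = 10.4362 − 14.6124 = -4.1762 million.

-4.176 million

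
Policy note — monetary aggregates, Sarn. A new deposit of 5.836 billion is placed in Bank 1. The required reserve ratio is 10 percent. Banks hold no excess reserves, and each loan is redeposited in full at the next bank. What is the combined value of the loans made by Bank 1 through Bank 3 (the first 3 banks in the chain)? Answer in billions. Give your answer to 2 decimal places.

Bank i lends (1 − rr)^i of the original deposit: Bank 1 lends 5.836·0.9000 = 5.2524, Bank 2 lends 5.836·0.9000² ≈ 4.7272, and so on.
Summing a geometric series: total = 5.836·[0.9000·(1 − 0.9000^3) / (1 − 0.9000)] ≈ 14.2340 billion.

14.23 billion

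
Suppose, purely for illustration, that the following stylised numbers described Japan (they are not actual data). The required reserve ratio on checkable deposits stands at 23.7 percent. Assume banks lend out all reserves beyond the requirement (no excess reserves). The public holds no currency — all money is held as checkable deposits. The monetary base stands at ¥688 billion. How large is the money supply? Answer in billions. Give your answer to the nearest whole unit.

With no currency drain or excess reserves, the money multiplier is m = 1/rr = 1/0.237 ≈ 4.2194.
Money supply M = m × MB = 4.2194 × 688 = 2902.9472 billion.

¥2903 billion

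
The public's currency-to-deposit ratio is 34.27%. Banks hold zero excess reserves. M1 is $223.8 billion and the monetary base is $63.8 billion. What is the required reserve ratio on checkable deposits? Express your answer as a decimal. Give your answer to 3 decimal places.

0.040

Using m = M/MB = 223.8/63.8 ≈ 3.507837. Since m = (1 + c)/(c + rr + e), the denominator satisfies c + rr + e = (1 + c)/m = (1 + 0.3427) / 3.507837 ≈ 0.382771.
With c = 0.3427 and e = 0, the required reserve ratio on checkable deposits is 0.382771 − 0.3427 − 0 = 0.040071.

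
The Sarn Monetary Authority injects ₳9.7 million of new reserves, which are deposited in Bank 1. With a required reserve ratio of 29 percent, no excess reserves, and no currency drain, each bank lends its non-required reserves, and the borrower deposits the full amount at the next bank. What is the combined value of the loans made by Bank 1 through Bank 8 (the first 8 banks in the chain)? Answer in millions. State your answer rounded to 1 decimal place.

Bank i lends (1 − rr)^i of the original deposit: Bank 1 lends 9.7·0.7100 = 6.8870, Bank 2 lends 9.7·0.7100² ≈ 4.8898, and so on.
Summing a geometric series: total = 9.7·[0.7100·(1 − 0.7100^8) / (1 − 0.7100)] ≈ 22.2147 million.

₳22.2 million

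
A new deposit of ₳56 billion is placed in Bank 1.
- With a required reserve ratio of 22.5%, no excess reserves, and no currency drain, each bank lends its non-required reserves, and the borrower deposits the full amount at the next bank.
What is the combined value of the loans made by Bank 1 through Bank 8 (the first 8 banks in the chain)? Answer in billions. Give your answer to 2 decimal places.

₳167.79 billion

Bank i lends (1 − rr)^i of the original deposit: Bank 1 lends 56·0.7750 = 43.4000, Bank 2 lends 56·0.7750² = 33.6350, and so on.
Summing a geometric series: total = 56·[0.7750·(1 − 0.7750^8) / (1 − 0.7750)] ≈ 167.7862 billion.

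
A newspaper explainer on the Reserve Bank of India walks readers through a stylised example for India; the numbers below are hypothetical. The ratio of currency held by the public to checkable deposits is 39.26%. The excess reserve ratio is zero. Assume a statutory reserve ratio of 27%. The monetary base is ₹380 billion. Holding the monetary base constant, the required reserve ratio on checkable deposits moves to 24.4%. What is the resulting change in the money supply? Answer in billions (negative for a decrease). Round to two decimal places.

Initially m₁ = (1 + 0.3926) / (0.27 + 0.3926) ≈ 2.101720, so M₁ = 2.101720 × 380 = 798.6536 billion.
After the change m₂ = (1 + 0.3926) / (0.244 + 0.3926) ≈ 2.187559, so M₂ = 2.187559 × 380 ≈ 831.2724 billion.
ΔM = M₂ − M₁ = 831.2724 − 798.6536 = 32.6188 billion.

₹32.62 billion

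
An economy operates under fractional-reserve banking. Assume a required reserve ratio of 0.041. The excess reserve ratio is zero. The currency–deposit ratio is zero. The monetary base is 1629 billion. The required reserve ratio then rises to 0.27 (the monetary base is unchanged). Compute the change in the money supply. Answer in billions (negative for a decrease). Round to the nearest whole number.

Initially m₁ = 1 / (0.041) ≈ 24.39024, so M₁ = 24.39024 × 1629 ≈ 39731.701 billion.
After the change m₂ = 1 / (0.27) ≈ 3.70370, so M₂ = 3.70370 × 1629 = 6033.3273 billion.
ΔM = M₂ − M₁ = 6033.3273 − 39731.701 = -33698.3737 billion.

-33698 billion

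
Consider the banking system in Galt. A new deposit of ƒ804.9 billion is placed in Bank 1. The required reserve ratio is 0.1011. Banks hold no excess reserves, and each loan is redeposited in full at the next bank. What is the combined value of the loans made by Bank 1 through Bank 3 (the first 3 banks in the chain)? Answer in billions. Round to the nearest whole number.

Bank i lends (1 − rr)^i of the original deposit: Bank 1 lends 804.9·0.8989 ≈ 723.5246, Bank 2 lends 804.9·0.8989² ≈ 650.3763, and so on.
Summing a geometric series: total = 804.9·[0.8989·(1 − 0.8989^3) / (1 − 0.8989)] ≈ 1958.5241 billion.

ƒ1959 billion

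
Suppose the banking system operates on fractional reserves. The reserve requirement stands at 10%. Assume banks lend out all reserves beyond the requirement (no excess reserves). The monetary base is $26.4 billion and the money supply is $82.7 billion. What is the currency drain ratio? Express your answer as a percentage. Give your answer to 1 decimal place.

32.2%

Using m = M/MB = 82.7/26.4 ≈ 3.132576. From m = (1 + c)/(c + rr + e), rearranging gives 1 + c = m·(c + rr + e), so c·(1 − m) = m·(rr + e) − 1.
Hence c = [m·(rr + e) − 1]/(1 − m) = [3.132576 × (0.1 + 0) − 1] / (1 − 3.132576) ≈ 0.322025.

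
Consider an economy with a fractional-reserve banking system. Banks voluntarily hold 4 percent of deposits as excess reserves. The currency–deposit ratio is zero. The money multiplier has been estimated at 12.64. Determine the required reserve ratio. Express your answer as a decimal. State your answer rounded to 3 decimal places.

0.039

Using m = 12.64. Since m = (1 + c)/(c + rr + e), the denominator satisfies c + rr + e = (1 + c)/m = (1 + 0) / 12.64 ≈ 0.079114.
With c = 0 and e = 0.04, the required reserve ratio is 0.079114 − 0 − 0.04 = 0.039114.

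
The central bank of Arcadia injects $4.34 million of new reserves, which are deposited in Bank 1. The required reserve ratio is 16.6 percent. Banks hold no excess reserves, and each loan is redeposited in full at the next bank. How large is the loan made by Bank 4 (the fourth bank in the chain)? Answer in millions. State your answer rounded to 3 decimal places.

$2.100 million

Each bank lends a fraction (1 − rr) = 0.8340 of the deposit it receives, so Bank 4 receives 4.34·0.8340^3 and lends 4.34·0.8340^4 ≈ 2.0997 million.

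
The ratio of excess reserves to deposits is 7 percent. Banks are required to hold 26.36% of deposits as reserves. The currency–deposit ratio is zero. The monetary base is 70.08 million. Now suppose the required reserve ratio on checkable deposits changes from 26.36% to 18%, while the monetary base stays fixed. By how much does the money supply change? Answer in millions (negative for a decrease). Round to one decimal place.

70.2 million

Initially m₁ = 1 / (0.2636 + 0.07) ≈ 2.9976, so M₁ = 2.9976 × 70.08 ≈ 210.0718 million.
After the change m₂ = 1 / (0.18 + 0.07) = 4, so M₂ = 4 × 70.08 = 280.32 million.
ΔM = M₂ − M₁ = 280.32 − 210.0718 = 70.2482 million.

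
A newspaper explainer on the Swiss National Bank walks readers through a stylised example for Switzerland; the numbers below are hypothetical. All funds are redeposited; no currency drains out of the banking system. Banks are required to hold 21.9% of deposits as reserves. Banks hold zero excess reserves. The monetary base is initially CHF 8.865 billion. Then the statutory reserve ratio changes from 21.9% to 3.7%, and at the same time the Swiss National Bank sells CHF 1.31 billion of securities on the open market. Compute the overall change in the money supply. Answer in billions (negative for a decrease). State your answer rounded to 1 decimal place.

CHF 163.7 billion

Before: m₁ = 1 / (0.219) ≈ 4.5662, MB₁ = 8.865, so M₁ = 4.5662 × 8.865 ≈ 40.4794 billion.
After: m₂ = 1 / (0.037) ≈ 27.0270, MB₂ = 8.865 − 1.31 = 7.555, so M₂ = 27.0270 × 7.555 ≈ 204.189 billion.
ΔM = M₂ − M₁ = 204.189 − 40.4794 = 163.7096 billion.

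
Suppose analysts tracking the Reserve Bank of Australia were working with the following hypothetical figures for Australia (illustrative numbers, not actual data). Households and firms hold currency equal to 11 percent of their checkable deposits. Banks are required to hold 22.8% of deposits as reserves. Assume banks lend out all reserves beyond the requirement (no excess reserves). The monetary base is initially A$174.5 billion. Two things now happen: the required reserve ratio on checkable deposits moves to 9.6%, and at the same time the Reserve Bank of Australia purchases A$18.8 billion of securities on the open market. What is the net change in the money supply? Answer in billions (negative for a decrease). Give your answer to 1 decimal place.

Before: m₁ = (1 + 0.11) / (0.228 + 0.11) ≈ 3.28402, MB₁ = 174.5, so M₁ = 3.28402 × 174.5 ≈ 573.0615 billion.
After: m₂ = (1 + 0.11) / (0.096 + 0.11) ≈ 5.38835, MB₂ = 174.5 + 18.8 = 193.3, so M₂ = 5.38835 × 193.3 ≈ 1041.5681 billion.
ΔM = M₂ − M₁ = 1041.5681 − 573.0615 = 468.5066 billion.

A$468.5 billion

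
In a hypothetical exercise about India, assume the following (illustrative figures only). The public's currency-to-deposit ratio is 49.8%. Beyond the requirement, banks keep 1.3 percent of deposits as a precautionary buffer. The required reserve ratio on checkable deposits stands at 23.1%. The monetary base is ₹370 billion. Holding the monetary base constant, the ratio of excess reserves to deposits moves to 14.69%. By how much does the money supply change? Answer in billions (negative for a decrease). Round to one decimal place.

Initially m₁ = (1 + 0.498) / (0.231 + 0.013 + 0.498) ≈ 2.01887, so M₁ = 2.01887 × 370 = 746.9819 billion.
After the change m₂ = (1 + 0.498) / (0.231 + 0.1469 + 0.498) ≈ 1.71024, so M₂ = 1.71024 × 370 = 632.7888 billion.
ΔM = M₂ − M₁ = 632.7888 − 746.9819 = -114.1931 billion.

-114.2 billion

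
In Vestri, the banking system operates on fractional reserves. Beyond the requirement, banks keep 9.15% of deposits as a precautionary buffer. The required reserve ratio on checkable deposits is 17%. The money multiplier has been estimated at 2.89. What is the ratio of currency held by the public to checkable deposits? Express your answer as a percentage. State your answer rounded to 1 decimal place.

Using m = 2.89. From m = (1 + c)/(c + rr + e), rearranging gives 1 + c = m·(c + rr + e), so c·(1 − m) = m·(rr + e) − 1.
Hence c = [m·(rr + e) − 1]/(1 − m) = [2.89 × (0.17 + 0.0915) − 1] / (1 − 2.89) ≈ 0.129241.

12.9%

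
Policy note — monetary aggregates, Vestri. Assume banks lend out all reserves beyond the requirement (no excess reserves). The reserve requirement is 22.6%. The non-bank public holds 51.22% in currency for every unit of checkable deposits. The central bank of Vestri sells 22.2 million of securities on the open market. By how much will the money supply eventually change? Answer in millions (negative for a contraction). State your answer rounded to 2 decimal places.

-45.48 million

The money multiplier is m = (1 + c) / (rr + c) = (1 + 0.5122) / (0.226 + 0.5122) ≈ 2.04850.
The sale removes 22.2 million of base, so ΔM = m × ΔMB = 2.04850 × (−22.2) = -45.4767 million.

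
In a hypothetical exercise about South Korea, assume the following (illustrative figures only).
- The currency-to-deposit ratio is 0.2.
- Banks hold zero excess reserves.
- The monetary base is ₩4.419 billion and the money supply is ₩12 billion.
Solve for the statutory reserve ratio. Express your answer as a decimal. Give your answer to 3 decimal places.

0.242

Using m = M/MB = 12/4.419 ≈ 2.715547. Since m = (1 + c)/(c + rr + e), the denominator satisfies c + rr + e = (1 + c)/m = (1 + 0.2) / 2.715547 ≈ 0.441900.
With c = 0.2 and e = 0, the statutory reserve ratio is 0.441900 − 0.2 − 0 = 0.2419.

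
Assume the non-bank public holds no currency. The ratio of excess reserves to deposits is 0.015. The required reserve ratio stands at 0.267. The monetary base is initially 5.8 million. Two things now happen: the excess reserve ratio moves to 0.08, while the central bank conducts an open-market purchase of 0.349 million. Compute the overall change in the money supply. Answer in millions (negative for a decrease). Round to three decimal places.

-2.847 million

Before: m₁ = 1 / (0.267 + 0.015) ≈ 3.54610, MB₁ = 5.8, so M₁ = 3.54610 × 5.8 ≈ 20.5674 million.
After: m₂ = 1 / (0.267 + 0.08) ≈ 2.88184, MB₂ = 5.8 + 0.349 = 6.149, so M₂ = 2.88184 × 6.149 ≈ 17.7204 million.
ΔM = M₂ − M₁ = 17.7204 − 20.5674 = -2.847 million.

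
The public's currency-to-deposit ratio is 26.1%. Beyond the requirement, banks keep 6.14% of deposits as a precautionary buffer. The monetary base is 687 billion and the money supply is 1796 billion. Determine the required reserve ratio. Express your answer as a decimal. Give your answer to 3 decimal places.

Using m = M/MB = 1796/687 ≈ 2.614265. Since m = (1 + c)/(c + rr + e), the denominator satisfies c + rr + e = (1 + c)/m = (1 + 0.261) / 2.614265 ≈ 0.482354.
With c = 0.261 and e = 0.0614, the required reserve ratio is 0.482354 − 0.261 − 0.0614 = 0.159954.

0.160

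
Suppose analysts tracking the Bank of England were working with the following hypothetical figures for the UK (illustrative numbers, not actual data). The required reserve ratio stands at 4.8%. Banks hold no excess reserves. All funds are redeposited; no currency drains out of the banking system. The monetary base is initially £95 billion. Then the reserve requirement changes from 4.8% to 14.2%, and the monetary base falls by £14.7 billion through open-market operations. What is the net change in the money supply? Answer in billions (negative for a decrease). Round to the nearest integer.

Before: m₁ = 1 / (0.048) ≈ 20.8333, MB₁ = 95, so M₁ = 20.8333 × 95 = 1979.1635 billion.
After: m₂ = 1 / (0.142) ≈ 7.0423, MB₂ = 95 − 14.7 = 80.3, so M₂ = 7.0423 × 80.3 ≈ 565.4967 billion.
ΔM = M₂ − M₁ = 565.4967 − 1979.1635 = -1413.6668 billion.

-1414 billion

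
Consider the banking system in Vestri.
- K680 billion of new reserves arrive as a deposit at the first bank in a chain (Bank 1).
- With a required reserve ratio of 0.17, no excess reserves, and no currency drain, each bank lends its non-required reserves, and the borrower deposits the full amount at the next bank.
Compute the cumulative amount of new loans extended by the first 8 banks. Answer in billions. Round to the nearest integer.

K2572 billion

Bank i lends (1 − rr)^i of the original deposit: Bank 1 lends 680·0.8300 = 564.4000, Bank 2 lends 680·0.8300² = 468.4520, and so on.
Summing a geometric series: total = 680·[0.8300·(1 − 0.8300^8) / (1 − 0.8300)] ≈ 2572.2390 billion.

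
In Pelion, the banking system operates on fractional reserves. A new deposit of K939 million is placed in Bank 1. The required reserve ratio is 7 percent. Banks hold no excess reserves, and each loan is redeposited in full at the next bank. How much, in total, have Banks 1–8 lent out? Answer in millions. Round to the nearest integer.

K5494 million

Bank i lends (1 − rr)^i of the original deposit: Bank 1 lends 939·0.9300 = 873.2700, Bank 2 lends 939·0.9300² = 812.1411, and so on.
Summing a geometric series: total = 939·[0.9300·(1 − 0.9300^8) / (1 − 0.9300)] ≈ 5494.3428 million.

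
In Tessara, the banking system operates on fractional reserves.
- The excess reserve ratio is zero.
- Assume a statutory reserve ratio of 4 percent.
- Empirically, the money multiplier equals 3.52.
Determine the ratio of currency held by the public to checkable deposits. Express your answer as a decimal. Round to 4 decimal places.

0.3410

Using m = 3.52. From m = (1 + c)/(c + rr + e), rearranging gives 1 + c = m·(c + rr + e), so c·(1 − m) = m·(rr + e) − 1.
Hence c = [m·(rr + e) − 1]/(1 − m) = [3.52 × (0.04 + 0) − 1] / (1 − 3.52) ≈ 0.340952.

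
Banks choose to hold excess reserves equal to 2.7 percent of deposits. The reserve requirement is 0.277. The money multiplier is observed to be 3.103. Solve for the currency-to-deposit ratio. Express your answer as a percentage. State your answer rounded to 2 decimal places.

2.70%

Using m = 3.103. From m = (1 + c)/(c + rr + e), rearranging gives 1 + c = m·(c + rr + e), so c·(1 − m) = m·(rr + e) − 1.
Hence c = [m·(rr + e) − 1]/(1 − m) = [3.103 × (0.277 + 0.027) − 1] / (1 − 3.103) ≈ 0.026956.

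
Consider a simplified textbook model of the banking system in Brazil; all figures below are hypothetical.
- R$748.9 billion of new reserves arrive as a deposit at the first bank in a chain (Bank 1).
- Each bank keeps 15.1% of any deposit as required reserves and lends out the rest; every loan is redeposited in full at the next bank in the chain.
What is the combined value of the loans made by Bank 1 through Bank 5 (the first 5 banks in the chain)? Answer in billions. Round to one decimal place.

R$2353.4 billion

Bank i lends (1 − rr)^i of the original deposit: Bank 1 lends 748.9·0.8490 = 635.8161, Bank 2 lends 748.9·0.8490² ≈ 539.8079, and so on.
Summing a geometric series: total = 748.9·[0.8490·(1 − 0.8490^5) / (1 − 0.8490)] ≈ 2353.3558 billion.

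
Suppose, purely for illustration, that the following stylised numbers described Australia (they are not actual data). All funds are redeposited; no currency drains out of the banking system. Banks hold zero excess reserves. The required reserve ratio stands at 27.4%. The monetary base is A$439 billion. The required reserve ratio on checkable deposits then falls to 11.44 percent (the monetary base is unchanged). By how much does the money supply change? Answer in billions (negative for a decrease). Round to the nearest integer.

A$2235 billion

Initially m₁ = 1 / (0.274) ≈ 3.6496, so M₁ = 3.6496 × 439 = 1602.1744 billion.
After the change m₂ = 1 / (0.1144) ≈ 8.7413, so M₂ = 8.7413 × 439 = 3837.4307 billion.
ΔM = M₂ − M₁ = 3837.4307 − 1602.1744 = 2235.2563 billion.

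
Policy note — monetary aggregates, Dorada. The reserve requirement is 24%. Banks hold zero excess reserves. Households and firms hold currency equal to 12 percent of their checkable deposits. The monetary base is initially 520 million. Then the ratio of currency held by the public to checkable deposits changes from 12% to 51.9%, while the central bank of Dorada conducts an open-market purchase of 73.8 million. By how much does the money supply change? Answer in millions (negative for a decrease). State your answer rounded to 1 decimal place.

Before: m₁ = (1 + 0.12) / (0.24 + 0.12) ≈ 3.11111, MB₁ = 520, so M₁ = 3.11111 × 520 = 1617.7772 million.
After: m₂ = (1 + 0.519) / (0.24 + 0.519) ≈ 2.00132, MB₂ = 520 + 73.8 = 593.8, so M₂ = 2.00132 × 593.8 ≈ 1188.3838 million.
ΔM = M₂ − M₁ = 1188.3838 − 1617.7772 = -429.3934 million.

-429.4 million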